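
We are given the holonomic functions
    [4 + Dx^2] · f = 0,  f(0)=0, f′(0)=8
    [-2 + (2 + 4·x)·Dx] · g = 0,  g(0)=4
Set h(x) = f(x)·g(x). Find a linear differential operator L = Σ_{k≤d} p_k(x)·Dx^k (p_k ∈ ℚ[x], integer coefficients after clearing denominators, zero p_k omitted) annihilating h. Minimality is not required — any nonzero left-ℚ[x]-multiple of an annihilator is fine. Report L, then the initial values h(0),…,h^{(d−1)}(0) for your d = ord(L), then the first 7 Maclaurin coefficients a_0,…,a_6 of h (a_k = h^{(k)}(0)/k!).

L = (7 + 16·x + 16·x^2) + (-2 - 4·x)·Dx + (1 + 4·x + 4·x^2)·Dx^2  (order 2).
h: a_k = 0, 32, 32, -112/3, -16/3, -76/15, 108/5, …
ICs: h(0) = 0, h′(0) = 32.

f: a_k = 0, 8, 0, -16/3, 0, 16/15, 0, …
g: a_k = 4, 4, -2, 2, -5/2, 7/2, -21/4, …
f·g: L₀ = L_f ⊗_s L_g, ord ≤ 2·1.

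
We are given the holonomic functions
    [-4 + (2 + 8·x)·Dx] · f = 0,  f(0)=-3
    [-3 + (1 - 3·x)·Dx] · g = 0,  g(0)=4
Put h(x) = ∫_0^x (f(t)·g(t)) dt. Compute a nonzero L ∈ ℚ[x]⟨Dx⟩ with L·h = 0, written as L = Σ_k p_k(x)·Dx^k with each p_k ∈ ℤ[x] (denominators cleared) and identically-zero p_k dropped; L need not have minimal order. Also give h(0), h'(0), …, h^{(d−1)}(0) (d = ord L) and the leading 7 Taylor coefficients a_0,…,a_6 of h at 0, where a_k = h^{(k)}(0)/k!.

f: a_k = -3, -6, 6, -12, 30, -84, 252, …
g: a_k = 4, 12, 36, 108, 324, 972, 2916, …
Product ⇒ symmetric product L₀, ord ≤ 1.
h=∫h₀ ⇒ L = L₀·Dx.
L = (5 + 6·x)·Dx + (-1 - x + 12·x^2)·Dx^2  (order 2).
h: a_k = 0, -12, -30, -52, -129, -1428/5, -770, …
ICs: h(0) = 0, h′(0) = -12.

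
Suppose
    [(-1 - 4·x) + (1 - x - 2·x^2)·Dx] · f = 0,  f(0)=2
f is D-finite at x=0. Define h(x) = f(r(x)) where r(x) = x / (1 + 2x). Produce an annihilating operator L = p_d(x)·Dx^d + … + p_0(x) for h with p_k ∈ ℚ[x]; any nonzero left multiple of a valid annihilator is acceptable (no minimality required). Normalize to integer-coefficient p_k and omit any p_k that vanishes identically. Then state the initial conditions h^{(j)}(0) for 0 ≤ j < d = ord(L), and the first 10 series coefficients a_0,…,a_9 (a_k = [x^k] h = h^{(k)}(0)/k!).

f: a_k = 2, 2, 6, 10, 22, 42, 86, 170, 342, 682, …
h₀=f(r): pull back L_f along r ⇒ L₀.
L = (-1 - 6·x) + (1 + 5·x + 6·x^2)·Dx  (order 1).
h: a_k = 2, 2, 2, -6, 18, -54, 162, -486, 1458, -4374, …
ICs: h(0) = 2.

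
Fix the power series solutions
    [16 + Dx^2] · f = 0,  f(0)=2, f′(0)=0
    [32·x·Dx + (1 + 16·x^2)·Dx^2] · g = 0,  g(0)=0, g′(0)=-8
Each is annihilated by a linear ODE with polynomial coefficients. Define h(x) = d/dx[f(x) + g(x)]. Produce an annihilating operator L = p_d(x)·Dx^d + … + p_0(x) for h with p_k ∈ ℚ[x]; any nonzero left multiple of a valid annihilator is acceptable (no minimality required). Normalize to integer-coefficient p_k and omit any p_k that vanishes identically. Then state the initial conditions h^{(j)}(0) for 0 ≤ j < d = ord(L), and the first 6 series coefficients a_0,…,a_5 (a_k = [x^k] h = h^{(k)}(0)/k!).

L = (-5632·x + 114688·x^3 + 131072·x^5) + (-16 + 1792·x^2 + 36864·x^4 + 65536·x^6)·Dx + (-352·x + 7168·x^3 + 8192·x^5)·Dx^2 + (-1 + 112·x^2 + 2304·x^4 + 4096·x^6)·Dx^3  (order 3).
h: a_k = -8, -32, 128, 256/3, -2048, -1024/15, …
ICs: h(0) = -8, h′(0) = -32, h′′(0) = 256.

f: a_k = 2, 0, -16, 0, 64/3, 0, …
g: a_k = 0, -8, 0, 128/3, 0, -2048/5, …
Weyl lclm of L_f,L_g ⇒ L₀ (ord ≤ 4).
Differentiate: ansatz ord ≤ ord L₀ ⇒ L.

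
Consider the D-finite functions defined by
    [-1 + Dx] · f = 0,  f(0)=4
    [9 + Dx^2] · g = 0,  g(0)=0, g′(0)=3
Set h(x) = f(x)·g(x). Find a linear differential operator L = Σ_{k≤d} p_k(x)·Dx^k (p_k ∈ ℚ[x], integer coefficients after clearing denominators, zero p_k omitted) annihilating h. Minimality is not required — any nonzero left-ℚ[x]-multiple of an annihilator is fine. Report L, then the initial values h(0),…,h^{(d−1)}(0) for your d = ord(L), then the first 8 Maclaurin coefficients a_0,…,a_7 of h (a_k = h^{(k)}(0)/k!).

L = 10 - 2·Dx + Dx^2  (order 2).
h: a_k = 0, 12, 12, -12, -16, -2/5, 26/5, 166/105, …
ICs: h(0) = 0, h′(0) = 12.

f: a_k = 4, 4, 2, 2/3, 1/6, 1/30, 1/180, 1/1260, …
g: a_k = 0, 3, 0, -9/2, 0, 81/40, 0, -243/560, …
Product ⇒ symmetric product L₀, ord ≤ 2.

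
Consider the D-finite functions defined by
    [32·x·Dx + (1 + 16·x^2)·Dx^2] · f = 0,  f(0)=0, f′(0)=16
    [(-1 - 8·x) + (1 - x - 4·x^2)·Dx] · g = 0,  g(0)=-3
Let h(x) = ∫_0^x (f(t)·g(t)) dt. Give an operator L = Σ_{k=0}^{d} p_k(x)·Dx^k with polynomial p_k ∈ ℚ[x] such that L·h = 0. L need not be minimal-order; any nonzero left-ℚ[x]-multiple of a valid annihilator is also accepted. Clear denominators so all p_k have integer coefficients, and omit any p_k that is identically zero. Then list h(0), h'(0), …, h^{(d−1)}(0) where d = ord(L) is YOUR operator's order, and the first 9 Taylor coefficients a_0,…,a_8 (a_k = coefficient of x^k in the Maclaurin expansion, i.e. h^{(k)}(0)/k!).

f: a_k = 0, 16, 0, -256/3, 0, 4096/5, 0, -65536/7, 0, …
g: a_k = -3, -3, -15, -27, -87, -195, -543, -1323, -3495, …
Sym-product of L_f,L_g gives L₀ (≤ ord 2).
∫: right-multiply L₀ by Dx.
L = (8 + 32·x + 384·x^2)·Dx + (2 - 16·x + 64·x^2 + 384·x^3)·Dx^2 + (-1 + x - 12·x^2 + 16·x^3 + 64·x^4)·Dx^3  (order 3).
h: a_k = 0, 0, -24, -16, 4, -176/5, -6424/15, -16368/35, 12718/7, …
ICs: h(0) = 0, h′(0) = 0, h′′(0) = -48.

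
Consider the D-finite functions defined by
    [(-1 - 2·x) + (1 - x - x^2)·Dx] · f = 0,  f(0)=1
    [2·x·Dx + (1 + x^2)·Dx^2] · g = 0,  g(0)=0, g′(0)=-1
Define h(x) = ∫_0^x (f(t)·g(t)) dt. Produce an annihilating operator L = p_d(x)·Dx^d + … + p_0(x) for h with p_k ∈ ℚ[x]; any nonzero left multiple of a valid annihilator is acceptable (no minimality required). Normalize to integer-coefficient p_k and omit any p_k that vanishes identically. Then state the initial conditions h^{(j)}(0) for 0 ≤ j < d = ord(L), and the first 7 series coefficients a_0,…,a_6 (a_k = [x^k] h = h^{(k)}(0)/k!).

f: a_k = 1, 1, 2, 3, 5, 8, 13, …
g: a_k = 0, -1, 0, 1/3, 0, -1/5, 0, …
Sym-product of L_f,L_g gives L₀ (≤ ord 2).
Integrate: L := L₀·Dx.
L = (2 + 2·x + 6·x^2)·Dx + (2 + 2·x + 4·x^2 + 6·x^3)·Dx^2 + (-1 + x + x^3 + x^4)·Dx^3  (order 3).
h: a_k = 0, 0, -1/2, -1/3, -5/12, -8/15, -34/45, …
ICs: h(0) = 0, h′(0) = 0, h′′(0) = -1.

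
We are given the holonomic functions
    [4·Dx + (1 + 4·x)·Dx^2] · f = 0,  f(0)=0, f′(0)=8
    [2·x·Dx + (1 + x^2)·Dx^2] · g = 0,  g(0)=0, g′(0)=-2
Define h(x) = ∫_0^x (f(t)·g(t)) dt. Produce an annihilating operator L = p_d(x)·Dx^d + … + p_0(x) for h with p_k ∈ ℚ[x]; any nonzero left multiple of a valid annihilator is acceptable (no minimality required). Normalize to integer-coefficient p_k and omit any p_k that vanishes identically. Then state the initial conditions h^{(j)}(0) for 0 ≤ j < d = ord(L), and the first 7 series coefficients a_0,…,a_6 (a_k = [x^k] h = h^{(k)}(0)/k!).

L = (144 + 896·x + 560·x^2 + 2304·x^3 + 1920·x^4 + 3328·x^5 + 256·x^7)·Dx^2 + (132 + 304·x + 2252·x^2 + 4144·x^3 + 8896·x^4 + 5952·x^5 + 8960·x^6 + 192·x^7 + 896·x^8)·Dx^3 + (72 + 376·x + 912·x^2 + 2808·x^3 + 3720·x^4 + 6288·x^5 + 3072·x^6 + 4368·x^7 + 192·x^8 + 512·x^9)·Dx^4 + (5 + 48·x + 178·x^2 + 416·x^3 + 729·x^4 + 720·x^5 + 1008·x^6 + 384·x^7 + 516·x^8 + 32·x^9 + 64·x^10)·Dx^5  (order 5).
h: a_k = 0, 0, 0, -16/3, 8, -16, 368/9, …
ICs: h(0) = 0, h′(0) = 0, h′′(0) = 0, h′′′(0) = -32, h′′′′(0) = 192.

f: a_k = 0, 8, -16, 128/3, -128, 2048/5, -4096/3, …
g: a_k = 0, -2, 0, 2/3, 0, -2/5, 0, …
L₀ := L_f ⊗_s L_g (sym. prod.), ord ≤ 4.
h=∫h₀ ⇒ L = L₀·Dx.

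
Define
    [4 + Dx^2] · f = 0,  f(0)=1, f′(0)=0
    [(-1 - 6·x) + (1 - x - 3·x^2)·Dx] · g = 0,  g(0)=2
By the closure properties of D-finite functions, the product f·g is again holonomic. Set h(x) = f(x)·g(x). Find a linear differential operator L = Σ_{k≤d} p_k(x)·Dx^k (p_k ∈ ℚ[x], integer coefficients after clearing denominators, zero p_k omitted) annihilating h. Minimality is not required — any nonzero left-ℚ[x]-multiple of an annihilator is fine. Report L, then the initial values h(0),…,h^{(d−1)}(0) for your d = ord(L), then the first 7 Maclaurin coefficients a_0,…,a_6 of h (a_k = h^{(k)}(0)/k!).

f: a_k = 1, 0, -2, 0, 2/3, 0, -4/45, …
g: a_k = 2, 2, 8, 14, 38, 80, 194, …
L₀ := L_f ⊗_s L_g (sym. prod.), ord ≤ 2.
L = (2 + 4·x + 12·x^2) + (2 + 12·x)·Dx + (-1 + x + 3·x^2)·Dx^2  (order 2).
h: a_k = 2, 2, 4, 10, 70/3, 160/3, 5542/45, …
ICs: h(0) = 2, h′(0) = 2.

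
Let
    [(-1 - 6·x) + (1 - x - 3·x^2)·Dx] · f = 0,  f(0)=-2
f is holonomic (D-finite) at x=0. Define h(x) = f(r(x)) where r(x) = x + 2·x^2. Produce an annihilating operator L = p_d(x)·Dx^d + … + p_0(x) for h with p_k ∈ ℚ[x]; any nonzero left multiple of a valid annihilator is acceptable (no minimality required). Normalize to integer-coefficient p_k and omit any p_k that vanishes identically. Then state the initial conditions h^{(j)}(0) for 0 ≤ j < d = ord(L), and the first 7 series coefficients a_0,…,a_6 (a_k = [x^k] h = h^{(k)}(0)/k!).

f: a_k = -2, -2, -8, -14, -38, -80, -194, …
L₀ from L_f via x↦r, Dx↦r'^{-1}Dx.
L = (1 + 10·x + 36·x^2 + 48·x^3) + (-1 + x + 5·x^2 + 12·x^3 + 12·x^4)·Dx  (order 1).
h: a_k = -2, -2, -12, -46, -154, -552, -2018, …
ICs: h(0) = -2.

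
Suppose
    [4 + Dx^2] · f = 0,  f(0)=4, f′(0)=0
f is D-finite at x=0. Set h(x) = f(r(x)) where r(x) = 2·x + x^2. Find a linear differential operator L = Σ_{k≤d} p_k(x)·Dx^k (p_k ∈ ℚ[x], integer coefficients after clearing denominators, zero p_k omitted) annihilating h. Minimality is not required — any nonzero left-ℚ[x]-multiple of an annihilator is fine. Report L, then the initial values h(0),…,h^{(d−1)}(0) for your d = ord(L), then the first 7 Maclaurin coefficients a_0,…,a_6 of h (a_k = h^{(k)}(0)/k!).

L = (16 + 48·x + 48·x^2 + 16·x^3) - Dx + (1 + x)·Dx^2  (order 2).
h: a_k = 4, 0, -32, -32, 104/3, 256/3, 1856/45, …
ICs: h(0) = 4, h′(0) = 0.

f: a_k = 4, 0, -8, 0, 8/3, 0, -16/45, …
L₀ from L_f via x↦r, Dx↦r'^{-1}Dx.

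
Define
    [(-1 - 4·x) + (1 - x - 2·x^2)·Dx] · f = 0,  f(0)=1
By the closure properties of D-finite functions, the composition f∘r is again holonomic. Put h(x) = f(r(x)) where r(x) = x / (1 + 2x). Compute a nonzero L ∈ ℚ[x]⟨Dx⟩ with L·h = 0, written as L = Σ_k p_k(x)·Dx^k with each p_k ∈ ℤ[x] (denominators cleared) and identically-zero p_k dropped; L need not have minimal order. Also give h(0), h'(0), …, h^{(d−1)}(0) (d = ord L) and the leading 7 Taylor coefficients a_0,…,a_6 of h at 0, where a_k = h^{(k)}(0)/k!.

f: a_k = 1, 1, 3, 5, 11, 21, 43, …
Change of var in L_f (x↦r) gives L₀.
L = (-1 - 6·x) + (1 + 5·x + 6·x^2)·Dx  (order 1).
h: a_k = 1, 1, 1, -3, 9, -27, 81, …
ICs: h(0) = 1.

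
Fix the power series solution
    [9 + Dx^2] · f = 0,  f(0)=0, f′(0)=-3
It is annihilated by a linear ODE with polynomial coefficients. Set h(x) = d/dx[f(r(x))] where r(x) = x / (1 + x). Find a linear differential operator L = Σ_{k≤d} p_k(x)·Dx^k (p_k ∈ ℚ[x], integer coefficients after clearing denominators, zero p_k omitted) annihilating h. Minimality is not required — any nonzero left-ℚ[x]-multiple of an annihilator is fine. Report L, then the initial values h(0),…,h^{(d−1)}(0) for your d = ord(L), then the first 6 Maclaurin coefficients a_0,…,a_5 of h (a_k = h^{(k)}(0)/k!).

L = (15 + 12·x + 6·x^2) + (6 + 18·x + 18·x^2 + 6·x^3)·Dx + (1 + 4·x + 6·x^2 + 4·x^3 + x^4)·Dx^2  (order 2).
h: a_k = -3, 6, 9/2, -42, 879/8, -765/4, …
ICs: h(0) = -3, h′(0) = 6.

f: a_k = 0, -3, 0, 9/2, 0, -81/40, …
f∘r: x↦r, Dx↦Dx/r' in L_f ⇒ L₀.
h₀' ⇒ L via d/dx closure of L₀.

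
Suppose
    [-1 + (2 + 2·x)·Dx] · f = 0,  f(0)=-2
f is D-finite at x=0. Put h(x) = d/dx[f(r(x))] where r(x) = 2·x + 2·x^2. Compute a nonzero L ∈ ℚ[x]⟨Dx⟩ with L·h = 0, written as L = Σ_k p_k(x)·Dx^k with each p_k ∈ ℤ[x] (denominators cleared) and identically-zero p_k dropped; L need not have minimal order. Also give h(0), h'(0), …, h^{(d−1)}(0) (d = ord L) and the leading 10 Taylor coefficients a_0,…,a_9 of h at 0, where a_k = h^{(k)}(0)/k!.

f: a_k = -2, -1, 1/4, -1/8, 5/64, -7/128, 21/512, -33/1024, 429/16384, -715/32768, …
f∘r: x↦r, Dx↦Dx/r' in L_f ⇒ L₀.
Derive L from L₀ (diff closure).
L = 1 + (-1 - 4·x - 6·x^2 - 4·x^3)·Dx  (order 1).
h: a_k = -2, -2, 3, -3, 5/4, 9/4, -49/8, 61/8, -243/64, -395/64, …
ICs: h(0) = -2.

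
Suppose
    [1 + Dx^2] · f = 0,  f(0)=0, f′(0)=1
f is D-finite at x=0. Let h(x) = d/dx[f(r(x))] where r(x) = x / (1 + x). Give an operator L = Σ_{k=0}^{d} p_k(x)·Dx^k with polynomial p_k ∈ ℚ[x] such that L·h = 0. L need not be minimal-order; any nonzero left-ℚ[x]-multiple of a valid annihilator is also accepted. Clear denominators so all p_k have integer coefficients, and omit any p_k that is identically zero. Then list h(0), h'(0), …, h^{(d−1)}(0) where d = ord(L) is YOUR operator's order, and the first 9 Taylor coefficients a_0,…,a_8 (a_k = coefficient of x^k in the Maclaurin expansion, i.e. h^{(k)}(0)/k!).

f: a_k = 0, 1, 0, -1/6, 0, 1/120, 0, -1/5040, 0, …
f∘r: x↦r, Dx↦Dx/r' in L_f ⇒ L₀.
Derive L from L₀ (diff closure).
L = (7 + 12·x + 6·x^2) + (6 + 18·x + 18·x^2 + 6·x^3)·Dx + (1 + 4·x + 6·x^2 + 4·x^3 + x^4)·Dx^2  (order 2).
h: a_k = 1, -2, 5/2, -2, 1/24, 15/4, -6931/720, 1591/90, -224179/8064, …
ICs: h(0) = 1, h′(0) = -2.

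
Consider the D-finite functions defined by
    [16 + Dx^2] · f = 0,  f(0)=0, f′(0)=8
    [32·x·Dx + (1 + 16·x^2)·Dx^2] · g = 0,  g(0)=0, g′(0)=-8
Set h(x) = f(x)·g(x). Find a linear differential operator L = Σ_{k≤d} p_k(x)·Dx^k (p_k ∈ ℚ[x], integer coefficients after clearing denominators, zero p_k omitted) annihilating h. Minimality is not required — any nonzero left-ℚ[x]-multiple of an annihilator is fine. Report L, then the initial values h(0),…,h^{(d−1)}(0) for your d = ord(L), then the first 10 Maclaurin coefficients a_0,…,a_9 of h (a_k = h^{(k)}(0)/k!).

f: a_k = 0, 8, 0, -64/3, 0, 256/15, 0, -2048/315, 0, 4096/2835, …
g: a_k = 0, -8, 0, 128/3, 0, -2048/5, 0, 32768/7, 0, -524288/9, …
f·g: L₀ = L_f ⊗_s L_g, ord ≤ 2·2.
L = (1280 + 53248·x^2 + 360448·x^4 + 2097152·x^6 + 8388608·x^8) + (1536·x + 40960·x^3 + 393216·x^5 + 2097152·x^7)·Dx + (96 + 4096·x^2 + 36864·x^4 + 262144·x^6 + 1048576·x^8)·Dx^2 + (96·x + 2560·x^3 + 24576·x^5 + 131072·x^7)·Dx^3 + (1 + 48·x^2 + 896·x^4 + 8192·x^6 + 32768·x^8)·Dx^4  (order 4).
h: a_k = 0, 0, -64, 0, 512, 0, -38912/9, 0, 704512/15, 0, …
ICs: h(0) = 0, h′(0) = 0, h′′(0) = -128, h′′′(0) = 0.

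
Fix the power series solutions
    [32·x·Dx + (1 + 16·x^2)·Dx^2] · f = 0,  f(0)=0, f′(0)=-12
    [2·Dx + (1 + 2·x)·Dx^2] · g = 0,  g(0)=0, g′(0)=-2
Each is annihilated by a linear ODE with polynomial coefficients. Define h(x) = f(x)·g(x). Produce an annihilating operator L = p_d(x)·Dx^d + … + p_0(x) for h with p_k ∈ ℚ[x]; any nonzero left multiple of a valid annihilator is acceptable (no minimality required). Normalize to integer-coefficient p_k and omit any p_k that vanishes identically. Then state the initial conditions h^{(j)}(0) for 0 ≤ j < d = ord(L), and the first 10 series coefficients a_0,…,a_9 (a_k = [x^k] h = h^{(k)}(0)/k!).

L = (2304 + 8960·x + 114688·x^2 + 552960·x^3 + 983040·x^4 + 851968·x^5 + 1048576·x^7)·Dx + (1032 + 14720·x + 111872·x^2 + 616448·x^3 + 1884160·x^4 + 3047424·x^5 + 2293760·x^6 + 1572864·x^7 + 3670016·x^8)·Dx^2 + (72 + 2512·x + 19968·x^2 + 99072·x^3 + 393216·x^4 + 1019904·x^5 + 1572864·x^6 + 1376256·x^7 + 1572864·x^8 + 2097152·x^9)·Dx^3 + (17 + 132·x + 964·x^2 + 4864·x^3 + 18432·x^4 + 55296·x^5 + 129024·x^6 + 196608·x^7 + 196608·x^8 + 262144·x^9 + 262144·x^10)·Dx^4  (order 4).
h: a_k = 0, 0, 24, -24, -96, 80, 17024/15, -5504/5, -62976/5, 1247872/105, …
ICs: h(0) = 0, h′(0) = 0, h′′(0) = 48, h′′′(0) = -144.

f: a_k = 0, -12, 0, 64, 0, -3072/5, 0, 49152/7, 0, -262144/3, …
g: a_k = 0, -2, 2, -8/3, 4, -32/5, 32/3, -128/7, 32, -512/9, …
h₀=f·g: eliminate ⇒ L₀, order ≤ 2·2.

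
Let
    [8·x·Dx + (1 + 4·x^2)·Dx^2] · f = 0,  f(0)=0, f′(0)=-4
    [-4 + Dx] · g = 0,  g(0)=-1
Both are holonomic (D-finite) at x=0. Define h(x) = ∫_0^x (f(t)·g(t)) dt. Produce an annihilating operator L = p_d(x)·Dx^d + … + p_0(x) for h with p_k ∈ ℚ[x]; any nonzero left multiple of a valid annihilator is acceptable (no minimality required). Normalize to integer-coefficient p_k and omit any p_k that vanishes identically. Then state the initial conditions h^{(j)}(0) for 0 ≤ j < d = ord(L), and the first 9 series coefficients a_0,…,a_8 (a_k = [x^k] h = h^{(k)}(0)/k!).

f: a_k = 0, -4, 0, 16/3, 0, -64/5, 0, 256/7, 0, …
g: a_k = -1, -4, -8, -32/3, -32/3, -128/15, -256/45, -1024/315, -512/315, …
h₀=f·g: eliminate ⇒ L₀, order ≤ 2·1.
∫: right-multiply L₀ by Dx.
L = (16 - 32·x + 64·x^2)·Dx + (-8 + 8·x - 32·x^2)·Dx^2 + (1 + 4·x^2)·Dx^3  (order 3).
h: a_k = 0, 0, 2, 16/3, 20/3, 64/15, 32/15, 256/63, 416/105, …
ICs: h(0) = 0, h′(0) = 0, h′′(0) = 4.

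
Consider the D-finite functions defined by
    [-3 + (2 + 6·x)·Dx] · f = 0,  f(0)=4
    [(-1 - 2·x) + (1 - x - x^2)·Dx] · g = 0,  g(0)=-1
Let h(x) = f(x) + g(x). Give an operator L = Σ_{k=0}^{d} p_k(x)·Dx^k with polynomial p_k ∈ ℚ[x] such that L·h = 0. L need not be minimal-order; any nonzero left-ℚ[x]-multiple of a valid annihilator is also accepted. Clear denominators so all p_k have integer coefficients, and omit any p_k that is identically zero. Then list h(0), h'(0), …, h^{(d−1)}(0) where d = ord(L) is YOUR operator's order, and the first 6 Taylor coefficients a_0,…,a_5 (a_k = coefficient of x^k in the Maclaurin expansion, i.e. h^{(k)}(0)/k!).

f: a_k = 4, 6, -9/2, 27/4, -405/32, 1701/64, …
g: a_k = -1, -1, -2, -3, -5, -8, …
Sum ⇒ L₀ = lclm(L_f,L_g) in ℚ(x)⟨Dx⟩.
L = (33 + 117·x + 117·x^2 + 90·x^3) + (-25 - 102·x - 303·x^2 - 378·x^3 - 225·x^4)·Dx + (-2 + 22·x + 90·x^2 - 38·x^3 - 198·x^4 - 90·x^5)·Dx^2  (order 2).
h: a_k = 3, 5, -13/2, 15/4, -565/32, 1189/64, …
ICs: h(0) = 3, h′(0) = 5.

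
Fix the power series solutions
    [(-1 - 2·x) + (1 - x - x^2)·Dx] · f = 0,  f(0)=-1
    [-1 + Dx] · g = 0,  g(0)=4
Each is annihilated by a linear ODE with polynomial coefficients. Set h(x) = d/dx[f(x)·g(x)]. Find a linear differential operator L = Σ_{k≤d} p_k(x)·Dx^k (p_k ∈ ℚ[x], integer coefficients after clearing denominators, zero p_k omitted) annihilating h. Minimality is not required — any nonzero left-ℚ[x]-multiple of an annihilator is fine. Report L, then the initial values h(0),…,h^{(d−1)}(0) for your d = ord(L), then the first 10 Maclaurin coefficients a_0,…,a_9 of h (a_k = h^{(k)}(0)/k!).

L = (7 + 6·x - x^2 - 2·x^3 + x^4) + (-2 + x + 4·x^2 - x^4)·Dx  (order 1).
h: a_k = -8, -28, -68, -442/3, -893/3, -17347/30, -98221/90, -2542969/1260, -2645039/720, -599172671/90720, …
ICs: h(0) = -8.

f: a_k = -1, -1, -2, -3, -5, -8, -13, -21, -34, -55, …
g: a_k = 4, 4, 2, 2/3, 1/6, 1/30, 1/180, 1/1260, 1/10080, 1/90720, …
Sym-product of L_f,L_g gives L₀ (≤ ord 1).
Derive L from L₀ (diff closure).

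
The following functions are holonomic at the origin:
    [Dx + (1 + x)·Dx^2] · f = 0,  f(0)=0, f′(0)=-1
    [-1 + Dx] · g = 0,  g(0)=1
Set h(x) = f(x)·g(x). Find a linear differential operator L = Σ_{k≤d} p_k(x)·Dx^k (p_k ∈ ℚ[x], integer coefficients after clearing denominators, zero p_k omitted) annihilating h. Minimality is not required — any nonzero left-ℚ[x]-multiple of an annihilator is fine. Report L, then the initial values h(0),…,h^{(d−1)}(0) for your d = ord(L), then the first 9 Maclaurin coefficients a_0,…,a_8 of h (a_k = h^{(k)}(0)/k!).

f: a_k = 0, -1, 1/2, -1/3, 1/4, -1/5, 1/6, -1/7, 1/8, …
g: a_k = 1, 1, 1/2, 1/6, 1/24, 1/120, 1/720, 1/5040, 1/40320, …
Product ⇒ symmetric product L₀, ord ≤ 2.
L = x + (-1 - 2·x)·Dx + (1 + x)·Dx^2  (order 2).
h: a_k = 0, -1, -1/2, -1/3, 0, -3/40, 7/144, -23/504, 29/720, …
ICs: h(0) = 0, h′(0) = -1.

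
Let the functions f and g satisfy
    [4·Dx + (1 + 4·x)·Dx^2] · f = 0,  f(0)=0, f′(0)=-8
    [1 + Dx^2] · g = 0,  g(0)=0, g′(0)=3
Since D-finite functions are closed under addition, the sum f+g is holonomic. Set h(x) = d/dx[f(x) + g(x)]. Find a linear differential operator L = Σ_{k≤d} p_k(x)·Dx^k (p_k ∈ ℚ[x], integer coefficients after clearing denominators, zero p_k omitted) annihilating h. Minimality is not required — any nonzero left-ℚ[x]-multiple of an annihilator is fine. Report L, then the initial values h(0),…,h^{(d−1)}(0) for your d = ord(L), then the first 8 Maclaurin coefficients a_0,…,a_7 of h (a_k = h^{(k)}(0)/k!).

L = (388 + 32·x + 64·x^2) + (33 + 140·x + 48·x^2 + 64·x^3)·Dx + (388 + 32·x + 64·x^2)·Dx^2 + (33 + 140·x + 48·x^2 + 64·x^3)·Dx^3  (order 3).
h: a_k = -5, 32, -259/2, 512, -16383/8, 8192, -7864321/240, 131072, …
ICs: h(0) = -5, h′(0) = 32, h′′(0) = -259.

f: a_k = 0, -8, 16, -128/3, 128, -2048/5, 4096/3, -32768/7, …
g: a_k = 0, 3, 0, -1/2, 0, 1/40, 0, -1/1680, …
Weyl lclm of L_f,L_g ⇒ L₀ (ord ≤ 4).
h=h₀': d/dx-closure on L₀ ⇒ L.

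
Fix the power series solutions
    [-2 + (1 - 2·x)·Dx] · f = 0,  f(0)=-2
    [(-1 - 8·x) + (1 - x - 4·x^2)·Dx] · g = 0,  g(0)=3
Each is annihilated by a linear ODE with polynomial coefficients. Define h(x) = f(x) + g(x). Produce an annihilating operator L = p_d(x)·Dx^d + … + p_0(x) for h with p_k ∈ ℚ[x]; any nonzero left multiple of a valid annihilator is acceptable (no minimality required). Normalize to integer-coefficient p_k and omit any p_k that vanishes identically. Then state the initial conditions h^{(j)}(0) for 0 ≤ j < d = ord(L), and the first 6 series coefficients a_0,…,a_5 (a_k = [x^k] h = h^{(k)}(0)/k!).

f: a_k = -2, -4, -8, -16, -32, -64, …
g: a_k = 3, 3, 15, 27, 87, 195, …
Weyl lclm of L_f,L_g ⇒ L₀ (ord ≤ 2).
L = (12 - 48·x + 192·x^2 - 128·x^3) + (-2 - 96·x^2 + 352·x^3 - 256·x^4)·Dx + (-1 + 11·x - 30·x^2 + 80·x^4 - 64·x^5)·Dx^2  (order 2).
h: a_k = 1, -1, 7, 11, 55, 131, …
ICs: h(0) = 1, h′(0) = -1.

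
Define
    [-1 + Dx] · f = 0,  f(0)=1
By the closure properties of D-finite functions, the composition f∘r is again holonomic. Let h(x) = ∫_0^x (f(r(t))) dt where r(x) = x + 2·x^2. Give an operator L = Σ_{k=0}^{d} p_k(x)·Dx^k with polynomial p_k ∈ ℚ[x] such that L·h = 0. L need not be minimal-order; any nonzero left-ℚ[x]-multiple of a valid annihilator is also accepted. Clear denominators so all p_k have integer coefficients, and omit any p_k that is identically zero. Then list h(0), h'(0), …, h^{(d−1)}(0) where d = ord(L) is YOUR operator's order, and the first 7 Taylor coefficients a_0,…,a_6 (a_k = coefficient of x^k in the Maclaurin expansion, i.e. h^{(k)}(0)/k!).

L = (-1 - 4·x)·Dx + Dx^2  (order 2).
h: a_k = 0, 1, 1/2, 5/6, 13/24, 73/120, 281/720, …
ICs: h(0) = 0, h′(0) = 1.

f: a_k = 1, 1, 1/2, 1/6, 1/24, 1/120, 1/720, …
Substitute x→r, Dx→(1/r')Dx; clear ⇒ L₀.
h=∫₀ˣh₀: take L = L₀·Dx.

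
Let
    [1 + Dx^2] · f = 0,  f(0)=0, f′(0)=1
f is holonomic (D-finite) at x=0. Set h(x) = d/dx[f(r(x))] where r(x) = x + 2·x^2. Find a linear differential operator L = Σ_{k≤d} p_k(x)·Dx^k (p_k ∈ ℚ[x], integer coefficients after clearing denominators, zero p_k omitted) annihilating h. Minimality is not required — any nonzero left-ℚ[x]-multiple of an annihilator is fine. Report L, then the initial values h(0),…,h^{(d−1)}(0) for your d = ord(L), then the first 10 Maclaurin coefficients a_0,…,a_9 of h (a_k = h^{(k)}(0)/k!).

f: a_k = 0, 1, 0, -1/6, 0, 1/120, 0, -1/5040, 0, 1/362880, …
Substitute x→r, Dx→(1/r')Dx; clear ⇒ L₀.
h=h₀': d/dx-closure on L₀ ⇒ L.
L = (49 + 16·x + 96·x^2 + 256·x^3 + 256·x^4) + (-12 - 48·x)·Dx + (1 + 8·x + 16·x^2)·Dx^2  (order 2).
h: a_k = 1, 4, -1/2, -4, -239/24, -15/2, 1679/720, 239/45, 235873/40320, 473/224, …
ICs: h(0) = 1, h′(0) = 4.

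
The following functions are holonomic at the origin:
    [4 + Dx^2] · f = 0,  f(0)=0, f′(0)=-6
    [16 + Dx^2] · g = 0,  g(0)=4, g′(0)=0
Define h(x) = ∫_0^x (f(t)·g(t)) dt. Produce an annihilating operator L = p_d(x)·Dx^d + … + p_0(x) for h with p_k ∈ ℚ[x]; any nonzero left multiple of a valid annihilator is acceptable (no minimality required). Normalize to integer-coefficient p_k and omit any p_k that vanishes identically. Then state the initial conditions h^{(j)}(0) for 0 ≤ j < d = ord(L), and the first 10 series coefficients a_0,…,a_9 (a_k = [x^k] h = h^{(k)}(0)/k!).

L = 144·Dx + 40·Dx^3 + Dx^5  (order 5).
h: a_k = 0, 0, -12, 0, 52, 0, -968/15, 0, 4372/105, 0, …
ICs: h(0) = 0, h′(0) = 0, h′′(0) = -24, h′′′(0) = 0, h′′′′(0) = 1248.

f: a_k = 0, -6, 0, 4, 0, -4/5, 0, 8/105, 0, -4/945, …
g: a_k = 4, 0, -32, 0, 128/3, 0, -1024/45, 0, 2048/315, 0, …
Product ⇒ symmetric product L₀, ord ≤ 4.
Integrate: L := L₀·Dx.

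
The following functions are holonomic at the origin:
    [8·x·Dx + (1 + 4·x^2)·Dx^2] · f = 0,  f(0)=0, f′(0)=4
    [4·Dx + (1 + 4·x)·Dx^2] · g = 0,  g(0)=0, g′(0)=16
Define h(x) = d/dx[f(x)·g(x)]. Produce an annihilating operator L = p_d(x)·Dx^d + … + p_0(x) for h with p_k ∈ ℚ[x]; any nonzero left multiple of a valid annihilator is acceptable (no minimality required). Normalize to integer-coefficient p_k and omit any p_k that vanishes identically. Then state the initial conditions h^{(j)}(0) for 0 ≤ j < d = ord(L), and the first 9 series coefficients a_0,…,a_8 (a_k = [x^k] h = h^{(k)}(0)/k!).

f: a_k = 0, 4, 0, -16/3, 0, 64/5, 0, -256/7, 0, …
g: a_k = 0, 16, -32, 256/3, -256, 4096/5, -8192/3, 65536/7, -32768, …
f·g: L₀ = L_f ⊗_s L_g, ord ≤ 2·2.
Derive L from L₀ (diff closure).
L = (96 + 640·x + 1408·x^2 + 7680·x^3 + 15360·x^4 + 26624·x^5 + 8192·x^7) + (24 + 320·x + 2656·x^2 + 9728·x^3 + 28160·x^4 + 47616·x^5 + 71680·x^6 + 6144·x^7 + 28672·x^8)·Dx + (12 + 104·x + 672·x^2 + 2976·x^3 + 8256·x^4 + 18048·x^5 + 24576·x^6 + 35328·x^7 + 6144·x^8 + 16384·x^9)·Dx^2 + (1 + 12·x + 68·x^2 + 256·x^3 + 696·x^4 + 1536·x^5 + 2688·x^6 + 3072·x^7 + 4224·x^8 + 1024·x^9 + 2048·x^10)·Dx^3  (order 3).
h: a_k = 0, 128, -384, 1024, -12800/3, 272384/15, -1046528/15, 1343488/5, -37363712/35, …
ICs: h(0) = 0, h′(0) = 128, h′′(0) = -768.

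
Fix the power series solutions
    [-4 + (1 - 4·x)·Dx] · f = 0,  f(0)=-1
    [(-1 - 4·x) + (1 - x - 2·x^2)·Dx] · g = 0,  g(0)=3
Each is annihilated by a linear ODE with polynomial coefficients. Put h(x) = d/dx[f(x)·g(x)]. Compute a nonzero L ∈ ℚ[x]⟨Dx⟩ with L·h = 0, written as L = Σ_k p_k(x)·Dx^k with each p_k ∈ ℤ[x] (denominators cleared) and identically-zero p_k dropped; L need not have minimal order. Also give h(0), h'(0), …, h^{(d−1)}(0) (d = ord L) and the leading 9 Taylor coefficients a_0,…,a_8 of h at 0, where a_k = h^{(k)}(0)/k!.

L = (46 - 108·x - 216·x^2 + 256·x^3 + 768·x^4) + (-5 + 29·x - 6·x^2 - 152·x^3 + 80·x^4 + 192·x^5)·Dx  (order 1).
h: a_k = -15, -138, -873, -4788, -24255, -117198, -548709, -2512488, -11315403, …
ICs: h(0) = -15.

f: a_k = -1, -4, -16, -64, -256, -1024, -4096, -16384, -65536, …
g: a_k = 3, 3, 9, 15, 33, 63, 129, 255, 513, …
Product ⇒ symmetric product L₀, ord ≤ 1.
h₀' ⇒ L via d/dx closure of L₀.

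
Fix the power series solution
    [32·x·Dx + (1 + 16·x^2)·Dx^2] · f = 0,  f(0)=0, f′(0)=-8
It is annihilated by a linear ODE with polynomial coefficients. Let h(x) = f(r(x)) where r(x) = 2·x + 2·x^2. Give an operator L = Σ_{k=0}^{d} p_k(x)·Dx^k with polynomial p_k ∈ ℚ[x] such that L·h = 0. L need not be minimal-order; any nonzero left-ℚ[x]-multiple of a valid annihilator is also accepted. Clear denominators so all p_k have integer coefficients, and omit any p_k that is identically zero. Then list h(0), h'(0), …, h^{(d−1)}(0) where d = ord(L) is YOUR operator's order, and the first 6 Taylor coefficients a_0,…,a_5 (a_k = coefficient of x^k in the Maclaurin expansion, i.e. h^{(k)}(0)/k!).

f: a_k = 0, -8, 0, 128/3, 0, -2048/5, …
Change of var in L_f (x↦r) gives L₀.
L = (-2 + 128·x + 512·x^2 + 768·x^3 + 384·x^4)·Dx + (1 + 2·x + 64·x^2 + 256·x^3 + 320·x^4 + 128·x^5)·Dx^2  (order 2).
h: a_k = 0, -16, -16, 1024/3, 1024, -60416/5, …
ICs: h(0) = 0, h′(0) = -16.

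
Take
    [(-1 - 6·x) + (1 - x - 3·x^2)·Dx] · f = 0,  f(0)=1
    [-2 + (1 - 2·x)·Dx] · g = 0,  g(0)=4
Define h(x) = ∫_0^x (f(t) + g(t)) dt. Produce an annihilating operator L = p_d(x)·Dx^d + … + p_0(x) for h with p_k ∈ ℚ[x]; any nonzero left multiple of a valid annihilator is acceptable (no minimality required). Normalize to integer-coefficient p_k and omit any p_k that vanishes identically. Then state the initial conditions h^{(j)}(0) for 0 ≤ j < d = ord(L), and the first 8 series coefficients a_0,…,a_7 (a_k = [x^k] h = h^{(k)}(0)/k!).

f: a_k = 1, 1, 4, 7, 19, 40, 97, 217, …
g: a_k = 4, 8, 16, 32, 64, 128, 256, 512, …
Weyl lclm of L_f,L_g ⇒ L₀ (ord ≤ 2).
h=∫h₀ ⇒ L = L₀·Dx.
L = (8 - 36·x + 108·x^2 - 72·x^3)·Dx + (-2·x - 54·x^2 + 192·x^3 - 144·x^4)·Dx^2 + (-1 + 9·x - 23·x^2 + 6·x^3 + 42·x^4 - 36·x^5)·Dx^3  (order 3).
h: a_k = 0, 5, 9/2, 20/3, 39/4, 83/5, 28, 353/7, …
ICs: h(0) = 0, h′(0) = 5, h′′(0) = 9.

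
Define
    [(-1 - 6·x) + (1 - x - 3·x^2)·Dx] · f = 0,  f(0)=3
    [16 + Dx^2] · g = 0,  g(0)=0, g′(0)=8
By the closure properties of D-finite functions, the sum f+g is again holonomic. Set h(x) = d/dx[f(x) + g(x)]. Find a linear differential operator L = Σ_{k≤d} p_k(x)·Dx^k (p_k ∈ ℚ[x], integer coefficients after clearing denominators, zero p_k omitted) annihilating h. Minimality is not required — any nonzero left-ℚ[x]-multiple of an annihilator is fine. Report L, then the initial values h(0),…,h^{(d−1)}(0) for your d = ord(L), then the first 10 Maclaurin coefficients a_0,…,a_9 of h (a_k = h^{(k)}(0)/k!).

L = (4672 + 20416·x + 66304·x^2 + 32640·x^3 + 66240·x^4 + 62208·x^5 + 62208·x^6) + (-464 - 2352·x + 3792·x^2 + 6752·x^3 - 2400·x^4 + 5184·x^5 + 24192·x^6 + 20736·x^7)·Dx + (292 + 1276·x + 4144·x^2 + 2040·x^3 + 4140·x^4 + 3888·x^5 + 3888·x^6)·Dx^2 + (-29 - 147·x + 237·x^2 + 422·x^3 - 150·x^4 + 324·x^5 + 1512·x^6 + 1296·x^7)·Dx^3  (order 3).
h: a_k = 11, 24, -1, 228, 2056/3, 1746, 203017/45, 12192, 9861391/315, 80490, …
ICs: h(0) = 11, h′(0) = 24, h′′(0) = -2.

f: a_k = 3, 3, 12, 21, 57, 120, 291, 651, 1524, 3477, …
g: a_k = 0, 8, 0, -64/3, 0, 256/15, 0, -2048/315, 0, 4096/2835, …
Weyl lclm of L_f,L_g ⇒ L₀ (ord ≤ 3).
h₀' ⇒ L via d/dx closure of L₀.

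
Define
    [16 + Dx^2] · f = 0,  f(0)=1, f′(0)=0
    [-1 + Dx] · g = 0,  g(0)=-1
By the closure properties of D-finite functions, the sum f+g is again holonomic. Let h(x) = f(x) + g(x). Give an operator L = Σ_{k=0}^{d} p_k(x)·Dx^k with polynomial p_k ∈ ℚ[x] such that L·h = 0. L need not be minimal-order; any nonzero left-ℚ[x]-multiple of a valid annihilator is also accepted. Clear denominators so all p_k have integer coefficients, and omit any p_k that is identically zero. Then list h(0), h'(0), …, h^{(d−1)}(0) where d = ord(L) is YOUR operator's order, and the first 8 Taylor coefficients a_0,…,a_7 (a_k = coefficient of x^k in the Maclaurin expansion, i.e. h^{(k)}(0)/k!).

L = -16 + 16·Dx - Dx^2 + Dx^3  (order 3).
h: a_k = 0, -1, -17/2, -1/6, 85/8, -1/120, -4097/720, -1/5040, …
ICs: h(0) = 0, h′(0) = -1, h′′(0) = -17.

f: a_k = 1, 0, -8, 0, 32/3, 0, -256/45, 0, …
g: a_k = -1, -1, -1/2, -1/6, -1/24, -1/120, -1/720, -1/5040, …
Weyl lclm of L_f,L_g ⇒ L₀ (ord ≤ 3).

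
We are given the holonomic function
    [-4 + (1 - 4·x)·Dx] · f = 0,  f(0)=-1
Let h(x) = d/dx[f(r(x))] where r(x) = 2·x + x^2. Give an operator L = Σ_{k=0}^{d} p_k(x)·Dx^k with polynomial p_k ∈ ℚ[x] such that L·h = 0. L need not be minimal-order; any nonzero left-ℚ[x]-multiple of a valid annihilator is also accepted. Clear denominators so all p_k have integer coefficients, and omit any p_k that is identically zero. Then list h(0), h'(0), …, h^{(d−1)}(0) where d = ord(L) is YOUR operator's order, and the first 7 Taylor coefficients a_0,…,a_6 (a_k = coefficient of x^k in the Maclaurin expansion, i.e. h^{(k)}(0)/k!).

L = (17 + 24·x + 12·x^2) + (-1 + 7·x + 12·x^2 + 4·x^3)·Dx  (order 1).
h: a_k = -8, -136, -1728, -19520, -206720, -2101632, -20772864, …
ICs: h(0) = -8.

f: a_k = -1, -4, -16, -64, -256, -1024, -4096, …
h₀=f(r): pull back L_f along r ⇒ L₀.
h=h₀': d/dx-closure on L₀ ⇒ L.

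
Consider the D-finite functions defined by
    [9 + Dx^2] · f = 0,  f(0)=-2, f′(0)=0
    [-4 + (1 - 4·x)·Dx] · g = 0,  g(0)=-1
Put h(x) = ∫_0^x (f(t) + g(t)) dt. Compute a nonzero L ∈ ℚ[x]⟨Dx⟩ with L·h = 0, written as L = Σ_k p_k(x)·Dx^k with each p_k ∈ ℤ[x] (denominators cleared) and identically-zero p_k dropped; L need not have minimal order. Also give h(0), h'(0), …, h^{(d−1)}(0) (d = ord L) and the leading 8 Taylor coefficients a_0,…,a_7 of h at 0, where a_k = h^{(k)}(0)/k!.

L = (-3780 + 2592·x - 5184·x^2)·Dx + (369 - 2124·x + 3888·x^2 - 5184·x^3)·Dx^2 + (-420 + 288·x - 576·x^2)·Dx^3 + (41 - 236·x + 432·x^2 - 576·x^3)·Dx^4  (order 4).
h: a_k = 0, -3, -2, -7/3, -16, -1051/20, -512/3, -163759/280, …
ICs: h(0) = 0, h′(0) = -3, h′′(0) = -4, h′′′(0) = -14.

f: a_k = -2, 0, 9, 0, -27/4, 0, 81/40, 0, …
g: a_k = -1, -4, -16, -64, -256, -1024, -4096, -16384, …
L₀ := lclm(L_f,L_g); ord L₀ ≤ 2+1.
h=∫₀ˣh₀: take L = L₀·Dx.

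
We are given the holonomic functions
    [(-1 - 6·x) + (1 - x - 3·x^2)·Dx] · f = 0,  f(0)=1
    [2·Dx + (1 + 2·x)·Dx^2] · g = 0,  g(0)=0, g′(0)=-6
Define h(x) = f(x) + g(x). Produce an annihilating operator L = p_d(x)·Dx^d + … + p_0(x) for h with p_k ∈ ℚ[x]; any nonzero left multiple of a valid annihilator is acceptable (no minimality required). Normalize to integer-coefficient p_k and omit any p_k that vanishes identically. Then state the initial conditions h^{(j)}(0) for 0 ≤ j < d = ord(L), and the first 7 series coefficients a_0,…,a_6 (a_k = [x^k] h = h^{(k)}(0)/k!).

f: a_k = 1, 1, 4, 7, 19, 40, 97, …
g: a_k = 0, -6, 6, -8, 12, -96/5, 32, …
f+g: L₀ = lclm(L_f,L_g), ord ≤ 1+2.
L = (74 + 412·x + 948·x^2 + 864·x^3 + 648·x^4)·Dx + (17 + 212·x + 890·x^2 + 1644·x^3 + 1764·x^4 + 1080·x^5)·Dx^2 + (-5 - 27·x - 33·x^2 + 68·x^3 + 276·x^4 + 396·x^5 + 216·x^6)·Dx^3  (order 3).
h: a_k = 1, -5, 10, -1, 31, 104/5, 129, …
ICs: h(0) = 1, h′(0) = -5, h′′(0) = 20.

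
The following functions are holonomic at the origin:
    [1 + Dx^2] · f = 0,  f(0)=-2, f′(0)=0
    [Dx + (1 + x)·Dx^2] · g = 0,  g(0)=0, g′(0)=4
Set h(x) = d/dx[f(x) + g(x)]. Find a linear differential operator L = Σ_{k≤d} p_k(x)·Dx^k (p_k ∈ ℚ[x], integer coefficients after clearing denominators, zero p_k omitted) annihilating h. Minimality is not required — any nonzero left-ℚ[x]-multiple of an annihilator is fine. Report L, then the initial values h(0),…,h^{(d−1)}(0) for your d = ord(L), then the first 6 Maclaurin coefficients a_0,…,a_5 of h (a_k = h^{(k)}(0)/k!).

L = (7 + 2·x + x^2) + (3 + 5·x + 3·x^2 + x^3)·Dx + (7 + 2·x + x^2)·Dx^2 + (3 + 5·x + 3·x^2 + x^3)·Dx^3  (order 3).
h: a_k = 4, -2, 4, -13/3, 4, -239/60, …
ICs: h(0) = 4, h′(0) = -2, h′′(0) = 8.

f: a_k = -2, 0, 1, 0, -1/12, 0, …
g: a_k = 0, 4, -2, 4/3, -1, 4/5, …
h₀=f+g: left-lcm gives L₀, ord ≤ 4.
Differentiate: ansatz ord ≤ ord L₀ ⇒ L.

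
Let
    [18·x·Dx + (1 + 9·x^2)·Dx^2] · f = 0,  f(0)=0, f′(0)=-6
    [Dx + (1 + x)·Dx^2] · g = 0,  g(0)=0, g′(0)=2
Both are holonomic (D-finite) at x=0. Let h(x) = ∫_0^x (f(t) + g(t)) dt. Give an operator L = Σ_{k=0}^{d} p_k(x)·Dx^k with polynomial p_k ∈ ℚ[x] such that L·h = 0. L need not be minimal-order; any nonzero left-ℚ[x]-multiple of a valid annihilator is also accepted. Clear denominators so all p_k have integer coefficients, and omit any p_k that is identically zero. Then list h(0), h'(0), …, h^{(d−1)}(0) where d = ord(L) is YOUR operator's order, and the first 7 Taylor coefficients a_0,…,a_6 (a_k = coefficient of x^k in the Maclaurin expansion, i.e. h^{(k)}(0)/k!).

f: a_k = 0, -6, 0, 18, 0, -486/5, 0, …
g: a_k = 0, 2, -1, 2/3, -1/2, 2/5, -1/3, …
f+g: L₀ = lclm(L_f,L_g), ord ≤ 2+2.
∫: right-multiply L₀ by Dx.
L = (-18 - 54·x + 486·x^2 + 162·x^3)·Dx^2 + (-20 - 36·x + 432·x^2 + 972·x^3 + 324·x^4)·Dx^3 + (-1 + 17·x + 18·x^2 + 162·x^3 + 243·x^4 + 81·x^5)·Dx^4  (order 4).
h: a_k = 0, 0, -2, -1/3, 14/3, -1/10, -242/15, …
ICs: h(0) = 0, h′(0) = 0, h′′(0) = -4, h′′′(0) = -2.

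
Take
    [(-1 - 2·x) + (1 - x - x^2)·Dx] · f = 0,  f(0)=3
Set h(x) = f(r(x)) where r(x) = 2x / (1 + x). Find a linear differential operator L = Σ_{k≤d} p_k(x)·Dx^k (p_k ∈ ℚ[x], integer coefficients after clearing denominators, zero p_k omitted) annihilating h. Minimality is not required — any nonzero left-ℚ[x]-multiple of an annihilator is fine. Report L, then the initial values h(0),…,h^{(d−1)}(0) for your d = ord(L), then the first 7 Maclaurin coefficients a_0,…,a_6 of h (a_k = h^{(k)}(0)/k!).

f: a_k = 3, 3, 6, 9, 15, 24, 39, …
f∘r: x↦r, Dx↦Dx/r' in L_f ⇒ L₀.
L = (2 + 10·x) + (-1 - x + 5·x^2 + 5·x^3)·Dx  (order 1).
h: a_k = 3, 6, 18, 30, 90, 150, 450, …
ICs: h(0) = 3.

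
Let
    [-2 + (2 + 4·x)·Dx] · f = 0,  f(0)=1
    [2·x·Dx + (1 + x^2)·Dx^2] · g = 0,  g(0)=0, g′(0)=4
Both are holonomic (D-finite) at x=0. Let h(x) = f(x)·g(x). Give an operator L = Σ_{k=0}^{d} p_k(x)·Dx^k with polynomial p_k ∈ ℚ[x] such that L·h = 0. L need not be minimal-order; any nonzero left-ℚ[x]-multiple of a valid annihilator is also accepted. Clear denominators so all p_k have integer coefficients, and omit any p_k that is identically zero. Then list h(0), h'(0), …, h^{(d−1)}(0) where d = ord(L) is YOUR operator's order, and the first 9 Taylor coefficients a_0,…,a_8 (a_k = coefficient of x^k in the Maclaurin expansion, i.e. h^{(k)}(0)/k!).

f: a_k = 1, 1, -1/2, 1/2, -5/8, 7/8, -21/16, 33/16, -429/128, …
g: a_k = 0, 4, 0, -4/3, 0, 4/5, 0, -4/7, 0, …
h₀=f·g: eliminate ⇒ L₀, order ≤ 1·2.
L = (3 - 2·x - x^2) + (-2 - 2·x + 6·x^2 + 4·x^3)·Dx + (1 + 4·x + 5·x^2 + 4·x^3 + 4·x^4)·Dx^2  (order 2).
h: a_k = 0, 4, 4, -10/3, 2/3, -31/30, 109/30, -2263/420, 2903/420, …
ICs: h(0) = 0, h′(0) = 4.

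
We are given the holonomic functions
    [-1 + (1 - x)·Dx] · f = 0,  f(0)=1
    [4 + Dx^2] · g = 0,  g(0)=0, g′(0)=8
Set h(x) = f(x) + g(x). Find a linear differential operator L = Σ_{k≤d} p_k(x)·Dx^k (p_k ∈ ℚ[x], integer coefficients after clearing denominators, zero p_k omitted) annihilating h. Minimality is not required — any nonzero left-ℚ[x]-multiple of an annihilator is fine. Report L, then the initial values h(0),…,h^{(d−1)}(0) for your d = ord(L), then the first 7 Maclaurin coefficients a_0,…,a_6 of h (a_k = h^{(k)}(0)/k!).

L = (20 - 16·x + 8·x^2) + (-12 + 28·x - 24·x^2 + 8·x^3)·Dx + (5 - 4·x + 2·x^2)·Dx^2 + (-3 + 7·x - 6·x^2 + 2·x^3)·Dx^3  (order 3).
h: a_k = 1, 9, 1, -13/3, 1, 31/15, 1, …
ICs: h(0) = 1, h′(0) = 9, h′′(0) = 2.

f: a_k = 1, 1, 1, 1, 1, 1, 1, …
g: a_k = 0, 8, 0, -16/3, 0, 16/15, 0, …
Sum ⇒ L₀ = lclm(L_f,L_g) in ℚ(x)⟨Dx⟩.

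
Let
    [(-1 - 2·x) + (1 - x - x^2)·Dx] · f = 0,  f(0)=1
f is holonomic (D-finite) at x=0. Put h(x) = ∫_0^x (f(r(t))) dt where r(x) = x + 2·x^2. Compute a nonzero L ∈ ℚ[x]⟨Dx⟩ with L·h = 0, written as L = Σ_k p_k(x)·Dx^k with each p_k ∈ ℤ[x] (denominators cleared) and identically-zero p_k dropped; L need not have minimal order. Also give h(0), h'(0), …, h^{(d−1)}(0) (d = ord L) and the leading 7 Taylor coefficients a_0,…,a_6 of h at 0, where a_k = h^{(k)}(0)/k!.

L = (1 + 6·x + 12·x^2 + 16·x^3)·Dx + (-1 + x + 3·x^2 + 4·x^3 + 4·x^4)·Dx^2  (order 2).
h: a_k = 0, 1, 1/2, 4/3, 11/4, 31/5, 14, …
ICs: h(0) = 0, h′(0) = 1.

f: a_k = 1, 1, 2, 3, 5, 8, 13, …
Substitute x→r, Dx→(1/r')Dx; clear ⇒ L₀.
h=∫₀ˣh₀: take L = L₀·Dx.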